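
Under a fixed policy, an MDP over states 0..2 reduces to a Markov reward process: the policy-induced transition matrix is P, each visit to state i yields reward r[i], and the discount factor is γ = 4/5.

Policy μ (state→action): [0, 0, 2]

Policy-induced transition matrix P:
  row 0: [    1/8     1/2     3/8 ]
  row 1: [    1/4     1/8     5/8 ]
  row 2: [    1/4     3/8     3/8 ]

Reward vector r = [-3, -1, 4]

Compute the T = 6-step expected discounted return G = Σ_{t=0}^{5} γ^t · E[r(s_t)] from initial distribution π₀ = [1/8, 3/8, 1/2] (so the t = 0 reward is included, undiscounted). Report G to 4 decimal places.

t=0: π = [0.1250, 0.3750, 0.5000], E[r] = 1.2500, γ^t·E[r] = 1.250000, running G = 1.250000
t=1: π = [0.2344, 0.2969, 0.4688], E[r] = 0.8750, γ^t·E[r] = 0.700000, running G = 1.950000
t=2: π = [0.2207, 0.3301, 0.4492], E[r] = 0.8047, γ^t·E[r] = 0.515000, running G = 2.465000
t=3: π = [0.2224, 0.3201, 0.4575], E[r] = 0.8428, γ^t·E[r] = 0.431500, running G = 2.896500
t=4: π = [0.2222, 0.3228, 0.4550], E[r] = 0.8307, γ^t·E[r] = 0.340250, running G = 3.236750
t=5: π = [0.2222, 0.3221, 0.4557], E[r] = 0.8340, γ^t·E[r] = 0.273295, running G = 3.510045

G = 3.5100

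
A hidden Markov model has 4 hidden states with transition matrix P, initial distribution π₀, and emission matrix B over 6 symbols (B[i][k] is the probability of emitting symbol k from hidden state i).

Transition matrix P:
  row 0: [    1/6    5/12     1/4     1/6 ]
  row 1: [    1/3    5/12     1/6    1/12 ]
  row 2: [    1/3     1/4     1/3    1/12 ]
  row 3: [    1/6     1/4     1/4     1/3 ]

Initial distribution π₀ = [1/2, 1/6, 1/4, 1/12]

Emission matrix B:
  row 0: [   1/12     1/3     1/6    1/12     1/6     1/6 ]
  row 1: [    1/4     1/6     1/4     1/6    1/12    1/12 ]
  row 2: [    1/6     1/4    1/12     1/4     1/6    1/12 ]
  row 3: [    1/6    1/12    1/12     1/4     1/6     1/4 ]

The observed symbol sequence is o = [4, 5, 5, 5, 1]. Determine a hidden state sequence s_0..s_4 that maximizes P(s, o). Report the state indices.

t=0: δ = [8.333e-02, 1.389e-02, 4.167e-02, 1.389e-02]  (obs o_0=4)
t=1: δ = [2.315e-03, 2.894e-03, 1.736e-03, 3.472e-03]  ψ = [0, 0, 0, 0]  (obs o_1=5)
t=2: δ = [1.608e-04, 1.005e-04, 7.234e-05, 2.894e-04]  ψ = [1, 1, 3, 3]  (obs o_2=5)
t=3: δ = [8.038e-06, 6.028e-06, 6.028e-06, 2.411e-05]  ψ = [3, 3, 3, 3]  (obs o_3=5)
t=4: δ = [1.340e-06, 1.005e-06, 1.507e-06, 6.698e-07]  ψ = [3, 3, 3, 3]  (obs o_4=1)
backtrack: best end state = 2; path = [0, 3, 3, 3, 2]

path = [0, 3, 3, 3, 2]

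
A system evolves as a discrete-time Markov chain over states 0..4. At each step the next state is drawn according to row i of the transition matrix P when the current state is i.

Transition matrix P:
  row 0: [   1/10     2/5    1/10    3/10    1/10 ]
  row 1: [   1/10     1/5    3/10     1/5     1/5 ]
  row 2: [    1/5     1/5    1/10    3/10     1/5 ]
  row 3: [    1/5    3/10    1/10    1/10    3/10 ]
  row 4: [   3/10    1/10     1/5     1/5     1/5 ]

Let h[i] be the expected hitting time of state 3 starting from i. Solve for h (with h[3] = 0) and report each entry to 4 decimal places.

First-step conditioning: h[3] = 0; for i ≠ 3, h[i] = 1 + Σ_k P[i][k]·h[k].
  h[0] = 1 + 1/10·h[0] + 2/5·h[1] + 1/10·h[2] + 1/10·h[4]
  h[1] = 1 + 1/10·h[0] + 1/5·h[1] + 3/10·h[2] + 1/5·h[4]
  h[2] = 1 + 1/5·h[0] + 1/5·h[1] + 1/10·h[2] + 1/5·h[4]
  h[4] = 1 + 3/10·h[0] + 1/10·h[1] + 1/5·h[2] + 1/5·h[4]
Solving the 4×4 linear system over states ≠ 3 gives exactly h = [11420/2941, 12430/2941, 11310/2941, 0, 12340/2941] (h[3] = 0 is the target).

h = [3.8830, 4.2265, 3.8456, 0.0000, 4.1959]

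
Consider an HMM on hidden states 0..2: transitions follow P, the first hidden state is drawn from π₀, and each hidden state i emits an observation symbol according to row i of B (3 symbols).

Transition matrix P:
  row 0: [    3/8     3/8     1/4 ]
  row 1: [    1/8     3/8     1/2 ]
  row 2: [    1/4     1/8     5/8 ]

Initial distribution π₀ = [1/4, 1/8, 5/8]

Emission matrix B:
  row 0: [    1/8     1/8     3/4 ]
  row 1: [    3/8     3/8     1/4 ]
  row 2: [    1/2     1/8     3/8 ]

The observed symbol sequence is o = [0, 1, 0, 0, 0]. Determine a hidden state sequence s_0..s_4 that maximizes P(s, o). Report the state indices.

path = [2, 2, 2, 2, 2]

t=0: δ = [3.125e-02, 4.688e-02, 3.125e-01]  (obs o_0=0)
t=1: δ = [9.766e-03, 1.465e-02, 2.441e-02]  ψ = [2, 2, 2]  (obs o_1=1)
t=2: δ = [7.629e-04, 2.060e-03, 7.629e-03]  ψ = [2, 1, 2]  (obs o_2=0)
t=3: δ = [2.384e-04, 3.576e-04, 2.384e-03]  ψ = [2, 2, 2]  (obs o_3=0)
t=4: δ = [7.451e-05, 1.118e-04, 7.451e-04]  ψ = [2, 2, 2]  (obs o_4=0)
backtrack: best end state = 2; path = [2, 2, 2, 2, 2]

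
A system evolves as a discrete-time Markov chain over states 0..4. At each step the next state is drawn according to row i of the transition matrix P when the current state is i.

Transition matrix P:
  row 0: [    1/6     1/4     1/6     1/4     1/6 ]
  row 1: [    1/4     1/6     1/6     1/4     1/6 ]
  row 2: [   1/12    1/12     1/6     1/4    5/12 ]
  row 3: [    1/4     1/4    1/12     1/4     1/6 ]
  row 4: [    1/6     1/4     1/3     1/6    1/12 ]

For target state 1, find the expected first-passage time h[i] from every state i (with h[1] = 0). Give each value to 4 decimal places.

First-step conditioning: h[1] = 0; for i ≠ 1, h[i] = 1 + Σ_k P[i][k]·h[k].
  h[0] = 1 + 1/6·h[0] + 1/6·h[2] + 1/4·h[3] + 1/6·h[4]
  h[2] = 1 + 1/12·h[0] + 1/6·h[2] + 1/4·h[3] + 5/12·h[4]
  h[3] = 1 + 1/4·h[0] + 1/12·h[2] + 1/4·h[3] + 1/6·h[4]
  h[4] = 1 + 1/6·h[0] + 1/3·h[2] + 1/6·h[3] + 1/12·h[4]
Solving the 4×4 linear system over states ≠ 1 gives exactly h = [21564/4745, 0, 25308/4745, 21252/4745, 22164/4745] (h[1] = 0 is the target).

h = [4.5446, 0.0000, 5.3336, 4.4788, 4.6710]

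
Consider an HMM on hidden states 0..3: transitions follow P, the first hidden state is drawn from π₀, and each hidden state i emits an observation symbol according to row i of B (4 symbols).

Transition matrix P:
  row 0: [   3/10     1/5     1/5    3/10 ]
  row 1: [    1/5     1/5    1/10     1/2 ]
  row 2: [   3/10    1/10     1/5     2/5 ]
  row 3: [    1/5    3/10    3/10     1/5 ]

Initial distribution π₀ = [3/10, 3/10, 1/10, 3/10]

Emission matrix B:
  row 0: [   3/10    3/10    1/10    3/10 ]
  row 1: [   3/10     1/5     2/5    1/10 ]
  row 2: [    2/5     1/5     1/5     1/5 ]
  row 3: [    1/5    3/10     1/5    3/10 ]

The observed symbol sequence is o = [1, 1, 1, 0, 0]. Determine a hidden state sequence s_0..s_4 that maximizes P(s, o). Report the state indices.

t=0: δ = [9.000e-02, 6.000e-02, 2.000e-02, 9.000e-02]  (obs o_0=1)
t=1: δ = [8.100e-03, 5.400e-03, 5.400e-03, 9.000e-03]  ψ = [0, 3, 3, 1]  (obs o_1=1)
t=2: δ = [7.290e-04, 5.400e-04, 5.400e-04, 8.100e-04]  ψ = [0, 3, 3, 1]  (obs o_2=1)
t=3: δ = [6.561e-05, 7.290e-05, 9.720e-05, 5.400e-05]  ψ = [0, 3, 3, 1]  (obs o_3=0)
t=4: δ = [8.748e-06, 4.860e-06, 7.776e-06, 7.776e-06]  ψ = [2, 3, 2, 2]  (obs o_4=0)
backtrack: best end state = 0; path = [3, 1, 3, 2, 0]

path = [3, 1, 3, 2, 0]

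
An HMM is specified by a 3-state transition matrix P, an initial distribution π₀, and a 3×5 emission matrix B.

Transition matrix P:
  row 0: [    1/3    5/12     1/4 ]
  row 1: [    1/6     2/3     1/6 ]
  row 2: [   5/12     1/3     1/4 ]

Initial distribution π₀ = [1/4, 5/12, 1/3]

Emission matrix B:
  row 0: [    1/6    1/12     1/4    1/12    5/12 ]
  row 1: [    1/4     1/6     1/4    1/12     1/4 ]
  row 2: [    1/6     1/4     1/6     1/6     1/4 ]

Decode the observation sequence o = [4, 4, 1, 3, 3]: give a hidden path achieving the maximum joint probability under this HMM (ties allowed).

t=0: δ = [1.042e-01, 1.042e-01, 8.333e-02]  (obs o_0=4)
t=1: δ = [1.447e-02, 1.736e-02, 6.510e-03]  ψ = [0, 1, 0]  (obs o_1=4)
t=2: δ = [4.019e-04, 1.929e-03, 9.042e-04]  ψ = [0, 1, 0]  (obs o_2=1)
t=3: δ = [3.140e-05, 1.072e-04, 5.358e-05]  ψ = [2, 1, 1]  (obs o_3=3)
t=4: δ = [1.861e-06, 5.954e-06, 2.977e-06]  ψ = [2, 1, 1]  (obs o_4=3)
backtrack: best end state = 1; path = [1, 1, 1, 1, 1]

path = [1, 1, 1, 1, 1]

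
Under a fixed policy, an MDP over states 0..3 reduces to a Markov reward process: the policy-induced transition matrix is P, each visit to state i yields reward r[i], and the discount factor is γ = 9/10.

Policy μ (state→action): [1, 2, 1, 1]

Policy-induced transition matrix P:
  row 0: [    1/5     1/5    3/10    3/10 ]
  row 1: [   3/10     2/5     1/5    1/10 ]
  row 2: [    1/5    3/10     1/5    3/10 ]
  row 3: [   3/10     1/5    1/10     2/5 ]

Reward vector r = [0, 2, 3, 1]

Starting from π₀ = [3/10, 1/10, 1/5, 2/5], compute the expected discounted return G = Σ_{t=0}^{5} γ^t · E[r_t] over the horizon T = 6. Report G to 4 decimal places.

t=0: π = [0.3000, 0.1000, 0.2000, 0.4000], E[r] = 1.2000, γ^t·E[r] = 1.200000, running G = 1.200000
t=1: π = [0.2500, 0.2400, 0.1900, 0.3200], E[r] = 1.3700, γ^t·E[r] = 1.233000, running G = 2.433000
t=2: π = [0.2560, 0.2670, 0.1930, 0.2840], E[r] = 1.3970, γ^t·E[r] = 1.131570, running G = 3.564570
t=3: π = [0.2551, 0.2727, 0.1972, 0.2750], E[r] = 1.4120, γ^t·E[r] = 1.029348, running G = 4.593918
t=4: π = [0.2548, 0.2743, 0.1980, 0.2730], E[r] = 1.4155, γ^t·E[r] = 0.928716, running G = 5.522634
t=5: π = [0.2547, 0.2747, 0.1982, 0.2724], E[r] = 1.4163, γ^t·E[r] = 0.836307, running G = 6.358941

G = 6.3589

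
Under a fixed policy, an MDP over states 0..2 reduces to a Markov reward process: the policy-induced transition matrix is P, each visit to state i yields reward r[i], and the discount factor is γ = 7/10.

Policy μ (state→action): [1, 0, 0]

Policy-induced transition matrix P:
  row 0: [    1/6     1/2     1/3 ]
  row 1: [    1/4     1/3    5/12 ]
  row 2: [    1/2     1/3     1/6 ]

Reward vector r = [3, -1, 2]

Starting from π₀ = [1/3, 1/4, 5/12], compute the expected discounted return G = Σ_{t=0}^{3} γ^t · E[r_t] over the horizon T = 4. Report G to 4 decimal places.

t=0: π = [0.3333, 0.2500, 0.4167], E[r] = 1.5833, γ^t·E[r] = 1.583333, running G = 1.583333
t=1: π = [0.3264, 0.3889, 0.2847], E[r] = 1.1597, γ^t·E[r] = 0.811806, running G = 2.395139
t=2: π = [0.2940, 0.3877, 0.3183], E[r] = 1.1308, γ^t·E[r] = 0.554086, running G = 2.949225
t=3: π = [0.3051, 0.3823, 0.3126], E[r] = 1.1581, γ^t·E[r] = 0.397222, running G = 3.346447

G = 3.3464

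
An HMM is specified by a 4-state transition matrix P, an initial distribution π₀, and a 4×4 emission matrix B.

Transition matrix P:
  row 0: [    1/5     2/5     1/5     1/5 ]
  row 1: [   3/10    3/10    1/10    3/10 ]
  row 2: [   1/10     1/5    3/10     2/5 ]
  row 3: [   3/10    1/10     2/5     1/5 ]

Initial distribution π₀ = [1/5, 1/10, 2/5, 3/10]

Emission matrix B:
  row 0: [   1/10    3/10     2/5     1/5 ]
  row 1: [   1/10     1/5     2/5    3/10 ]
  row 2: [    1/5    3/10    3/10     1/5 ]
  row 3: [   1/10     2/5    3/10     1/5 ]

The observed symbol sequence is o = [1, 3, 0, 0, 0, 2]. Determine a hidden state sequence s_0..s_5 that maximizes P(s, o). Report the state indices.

t=0: δ = [6.000e-02, 2.000e-02, 1.200e-01, 1.200e-01]  (obs o_0=1)
t=1: δ = [7.200e-03, 7.200e-03, 9.600e-03, 9.600e-03]  ψ = [3, 0, 3, 2]  (obs o_1=3)
t=2: δ = [2.880e-04, 2.880e-04, 7.680e-04, 3.840e-04]  ψ = [3, 0, 3, 2]  (obs o_2=0)
t=3: δ = [1.152e-05, 1.536e-05, 4.608e-05, 3.072e-05]  ψ = [3, 2, 2, 2]  (obs o_3=0)
t=4: δ = [9.216e-07, 9.216e-07, 2.765e-06, 1.843e-06]  ψ = [3, 2, 2, 2]  (obs o_4=0)
t=5: δ = [2.212e-07, 2.212e-07, 2.488e-07, 3.318e-07]  ψ = [3, 2, 2, 2]  (obs o_5=2)
backtrack: best end state = 3; path = [2, 3, 2, 2, 2, 3]

path = [2, 3, 2, 2, 2, 3]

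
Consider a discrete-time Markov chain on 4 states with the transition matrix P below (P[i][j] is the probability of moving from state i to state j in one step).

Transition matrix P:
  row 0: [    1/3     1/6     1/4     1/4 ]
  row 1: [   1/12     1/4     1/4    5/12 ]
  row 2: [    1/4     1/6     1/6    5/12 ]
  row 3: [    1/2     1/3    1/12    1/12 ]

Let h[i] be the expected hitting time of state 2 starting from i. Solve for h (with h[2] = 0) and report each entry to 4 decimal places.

First-step conditioning: h[2] = 0; for i ≠ 2, h[i] = 1 + Σ_k P[i][k]·h[k].
  h[0] = 1 + 1/3·h[0] + 1/6·h[1] + 1/4·h[3]
  h[1] = 1 + 1/12·h[0] + 1/4·h[1] + 5/12·h[3]
  h[3] = 1 + 1/2·h[0] + 1/3·h[1] + 1/12·h[3]
Solving the 3×3 linear system over states ≠ 2 gives exactly h = [225/47, 231/47, 0, 258/47] (h[2] = 0 is the target).

h = [4.7872, 4.9149, 0.0000, 5.4894]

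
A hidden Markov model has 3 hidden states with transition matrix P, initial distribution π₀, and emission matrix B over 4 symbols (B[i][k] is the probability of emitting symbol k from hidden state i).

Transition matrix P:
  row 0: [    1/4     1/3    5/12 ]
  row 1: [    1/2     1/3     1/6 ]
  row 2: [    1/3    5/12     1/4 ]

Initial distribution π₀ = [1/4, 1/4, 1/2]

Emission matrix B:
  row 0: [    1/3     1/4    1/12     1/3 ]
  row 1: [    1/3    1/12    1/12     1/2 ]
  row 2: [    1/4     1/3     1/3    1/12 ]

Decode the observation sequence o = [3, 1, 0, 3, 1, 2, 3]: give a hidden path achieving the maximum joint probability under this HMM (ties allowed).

t=0: δ = [8.333e-02, 1.250e-01, 4.167e-02]  (obs o_0=3)
t=1: δ = [1.562e-02, 3.472e-03, 1.157e-02]  ψ = [1, 1, 0]  (obs o_1=1)
t=2: δ = [1.302e-03, 1.736e-03, 1.628e-03]  ψ = [0, 0, 0]  (obs o_2=0)
t=3: δ = [2.894e-04, 3.391e-04, 4.521e-05]  ψ = [1, 2, 0]  (obs o_3=3)
t=4: δ = [4.239e-05, 9.419e-06, 4.019e-05]  ψ = [1, 1, 0]  (obs o_4=1)
t=5: δ = [1.116e-06, 1.395e-06, 5.887e-06]  ψ = [2, 2, 0]  (obs o_5=2)
t=6: δ = [6.541e-07, 1.226e-06, 1.226e-07]  ψ = [2, 2, 2]  (obs o_6=3)
backtrack: best end state = 1; path = [1, 0, 2, 1, 0, 2, 1]

path = [1, 0, 2, 1, 0, 2, 1]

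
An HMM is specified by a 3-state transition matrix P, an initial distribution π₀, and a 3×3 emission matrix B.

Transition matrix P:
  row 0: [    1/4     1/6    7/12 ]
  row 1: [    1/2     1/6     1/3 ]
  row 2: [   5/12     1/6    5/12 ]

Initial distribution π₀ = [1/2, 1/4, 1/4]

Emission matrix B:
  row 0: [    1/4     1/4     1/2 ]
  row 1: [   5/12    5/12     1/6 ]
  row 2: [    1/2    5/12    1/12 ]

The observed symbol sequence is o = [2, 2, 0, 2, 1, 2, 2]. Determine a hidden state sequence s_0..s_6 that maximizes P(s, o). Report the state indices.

path = [0, 0, 2, 0, 2, 0, 0]

t=0: δ = [2.500e-01, 4.167e-02, 2.083e-02]  (obs o_0=2)
t=1: δ = [3.125e-02, 6.944e-03, 1.215e-02]  ψ = [0, 0, 0]  (obs o_1=2)
t=2: δ = [1.953e-03, 2.170e-03, 9.115e-03]  ψ = [0, 0, 0]  (obs o_2=0)
t=3: δ = [1.899e-03, 2.532e-04, 3.165e-04]  ψ = [2, 2, 2]  (obs o_3=2)
t=4: δ = [1.187e-04, 1.319e-04, 4.615e-04]  ψ = [0, 0, 0]  (obs o_4=1)
t=5: δ = [9.615e-05, 1.282e-05, 1.603e-05]  ψ = [2, 2, 2]  (obs o_5=2)
t=6: δ = [1.202e-05, 2.671e-06, 4.674e-06]  ψ = [0, 0, 0]  (obs o_6=2)
backtrack: best end state = 0; path = [0, 0, 2, 0, 2, 0, 0]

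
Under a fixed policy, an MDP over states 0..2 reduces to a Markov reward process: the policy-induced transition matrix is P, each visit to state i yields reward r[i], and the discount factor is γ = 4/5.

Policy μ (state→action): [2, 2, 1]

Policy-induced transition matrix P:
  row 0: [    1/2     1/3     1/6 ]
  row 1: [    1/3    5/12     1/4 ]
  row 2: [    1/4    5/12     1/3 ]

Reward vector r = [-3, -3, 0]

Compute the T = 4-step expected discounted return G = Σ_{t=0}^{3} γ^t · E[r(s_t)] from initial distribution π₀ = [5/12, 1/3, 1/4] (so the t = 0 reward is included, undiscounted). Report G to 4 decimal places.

G = -6.7165

t=0: π = [0.4167, 0.3333, 0.2500], E[r] = -2.2500, γ^t·E[r] = -2.250000, running G = -2.250000
t=1: π = [0.3819, 0.3819, 0.2361], E[r] = -2.2917, γ^t·E[r] = -1.833333, running G = -4.083333
t=2: π = [0.3773, 0.3848, 0.2378], E[r] = -2.2865, γ^t·E[r] = -1.463333, running G = -5.546667
t=3: π = [0.3764, 0.3852, 0.2384], E[r] = -2.2849, γ^t·E[r] = -1.169852, running G = -6.716519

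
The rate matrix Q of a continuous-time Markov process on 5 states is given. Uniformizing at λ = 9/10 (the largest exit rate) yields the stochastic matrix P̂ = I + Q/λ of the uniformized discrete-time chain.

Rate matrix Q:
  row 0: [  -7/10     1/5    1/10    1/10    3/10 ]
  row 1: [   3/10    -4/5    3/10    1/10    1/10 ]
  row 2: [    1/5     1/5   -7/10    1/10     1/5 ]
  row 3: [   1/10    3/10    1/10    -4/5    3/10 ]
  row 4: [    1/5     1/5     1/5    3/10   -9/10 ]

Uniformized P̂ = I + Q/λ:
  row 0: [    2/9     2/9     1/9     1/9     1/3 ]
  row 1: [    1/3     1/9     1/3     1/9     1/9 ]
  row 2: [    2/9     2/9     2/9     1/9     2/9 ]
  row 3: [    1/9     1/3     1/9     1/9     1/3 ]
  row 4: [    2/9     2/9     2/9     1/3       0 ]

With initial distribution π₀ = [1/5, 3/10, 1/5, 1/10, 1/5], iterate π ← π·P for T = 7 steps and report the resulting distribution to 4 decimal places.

π = [0.2290, 0.2155, 0.2035, 0.1549, 0.1971]

t=0: π = [0.2000, 0.3000, 0.2000, 0.1000, 0.2000]
t=1: π = [0.2444, 0.2000, 0.2222, 0.1556, 0.1778]
t=2: π = [0.2272, 0.2173, 0.2000, 0.1506, 0.2049]
t=3: π = [0.2296, 0.2148, 0.2044, 0.1567, 0.1945]
t=4: π = [0.2287, 0.2158, 0.2032, 0.1543, 0.1980]
t=5: π = [0.2290, 0.2154, 0.2036, 0.1551, 0.1968]
t=6: π = [0.2289, 0.2155, 0.2035, 0.1548, 0.1972]
t=7: π = [0.2290, 0.2155, 0.2035, 0.1549, 0.1971]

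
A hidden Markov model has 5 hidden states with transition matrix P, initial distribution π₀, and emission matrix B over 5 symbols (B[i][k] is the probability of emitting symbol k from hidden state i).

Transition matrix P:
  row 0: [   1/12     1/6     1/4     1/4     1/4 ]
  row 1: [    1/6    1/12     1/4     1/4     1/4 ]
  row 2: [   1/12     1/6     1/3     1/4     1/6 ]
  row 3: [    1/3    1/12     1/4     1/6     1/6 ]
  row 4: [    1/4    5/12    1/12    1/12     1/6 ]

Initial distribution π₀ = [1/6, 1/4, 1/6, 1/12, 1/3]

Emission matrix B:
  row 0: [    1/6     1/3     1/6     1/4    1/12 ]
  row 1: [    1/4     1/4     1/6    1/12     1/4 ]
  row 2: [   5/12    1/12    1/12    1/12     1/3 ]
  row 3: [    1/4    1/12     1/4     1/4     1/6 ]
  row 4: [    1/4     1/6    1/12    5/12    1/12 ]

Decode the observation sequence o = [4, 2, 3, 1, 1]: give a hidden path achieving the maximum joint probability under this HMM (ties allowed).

t=0: δ = [1.389e-02, 6.250e-02, 5.556e-02, 1.389e-02, 2.778e-02]  (obs o_0=4)
t=1: δ = [1.736e-03, 1.929e-03, 1.543e-03, 3.906e-03, 1.302e-03]  ψ = [1, 4, 2, 1, 1]  (obs o_1=2)
t=2: δ = [3.255e-04, 4.521e-05, 8.138e-05, 1.628e-04, 2.713e-04]  ψ = [3, 4, 3, 3, 3]  (obs o_2=3)
t=3: δ = [2.261e-05, 2.826e-05, 6.782e-06, 6.782e-06, 1.356e-05]  ψ = [4, 4, 0, 0, 0]  (obs o_3=1)
t=4: δ = [1.570e-06, 1.413e-06, 5.887e-07, 5.887e-07, 1.177e-06]  ψ = [1, 4, 1, 1, 1]  (obs o_4=1)
backtrack: best end state = 0; path = [1, 3, 4, 1, 0]

path = [1, 3, 4, 1, 0]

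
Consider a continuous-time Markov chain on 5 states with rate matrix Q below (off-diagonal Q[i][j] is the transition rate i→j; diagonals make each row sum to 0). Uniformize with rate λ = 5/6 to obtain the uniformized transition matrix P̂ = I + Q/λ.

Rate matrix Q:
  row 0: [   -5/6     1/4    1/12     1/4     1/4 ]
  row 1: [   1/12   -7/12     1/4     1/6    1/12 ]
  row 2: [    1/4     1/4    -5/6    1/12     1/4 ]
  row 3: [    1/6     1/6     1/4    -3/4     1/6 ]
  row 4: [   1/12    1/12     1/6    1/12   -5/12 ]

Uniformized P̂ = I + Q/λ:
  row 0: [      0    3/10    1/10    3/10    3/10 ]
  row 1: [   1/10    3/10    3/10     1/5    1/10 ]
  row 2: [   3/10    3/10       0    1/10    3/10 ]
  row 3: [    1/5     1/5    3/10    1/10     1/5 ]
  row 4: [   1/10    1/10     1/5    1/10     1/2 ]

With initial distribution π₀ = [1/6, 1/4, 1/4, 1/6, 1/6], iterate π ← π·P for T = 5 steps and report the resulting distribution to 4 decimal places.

t=0: π = [0.1667, 0.2500, 0.2500, 0.1667, 0.1667]
t=1: π = [0.1500, 0.2500, 0.1750, 0.1583, 0.2667]
t=2: π = [0.1358, 0.2308, 0.1908, 0.1550, 0.2875]
t=3: π = [0.1401, 0.2270, 0.1868, 0.1503, 0.2958]
t=4: π = [0.1384, 0.2258, 0.1864, 0.1507, 0.2987]
t=5: π = [0.1385, 0.2252, 0.1865, 0.1503, 0.2995]

π = [0.1385, 0.2252, 0.1865, 0.1503, 0.2995]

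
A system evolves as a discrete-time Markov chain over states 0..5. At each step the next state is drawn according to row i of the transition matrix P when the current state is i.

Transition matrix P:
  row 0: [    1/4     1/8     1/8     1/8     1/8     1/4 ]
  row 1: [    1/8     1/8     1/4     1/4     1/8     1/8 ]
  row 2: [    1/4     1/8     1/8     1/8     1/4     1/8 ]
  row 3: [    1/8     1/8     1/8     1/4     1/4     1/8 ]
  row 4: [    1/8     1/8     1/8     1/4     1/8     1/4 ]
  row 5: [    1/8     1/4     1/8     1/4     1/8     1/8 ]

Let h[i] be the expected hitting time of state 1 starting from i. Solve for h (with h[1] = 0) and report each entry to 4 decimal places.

First-step conditioning: h[1] = 0; for i ≠ 1, h[i] = 1 + Σ_k P[i][k]·h[k].
  h[0] = 1 + 1/4·h[0] + 1/8·h[2] + 1/8·h[3] + 1/8·h[4] + 1/4·h[5]
  h[2] = 1 + 1/4·h[0] + 1/8·h[2] + 1/8·h[3] + 1/4·h[4] + 1/8·h[5]
  h[3] = 1 + 1/8·h[0] + 1/8·h[2] + 1/4·h[3] + 1/4·h[4] + 1/8·h[5]
  h[4] = 1 + 1/8·h[0] + 1/8·h[2] + 1/4·h[3] + 1/8·h[4] + 1/4·h[5]
  h[5] = 1 + 1/8·h[0] + 1/8·h[2] + 1/4·h[3] + 1/8·h[4] + 1/8·h[5]
Solving the 5×5 linear system over states ≠ 1 gives exactly h = [4024/597, 0, 1360/199, 4088/597, 1344/199, 3584/597] (h[1] = 0 is the target).

h = [6.7404, 0.0000, 6.8342, 6.8476, 6.7538, 6.0034]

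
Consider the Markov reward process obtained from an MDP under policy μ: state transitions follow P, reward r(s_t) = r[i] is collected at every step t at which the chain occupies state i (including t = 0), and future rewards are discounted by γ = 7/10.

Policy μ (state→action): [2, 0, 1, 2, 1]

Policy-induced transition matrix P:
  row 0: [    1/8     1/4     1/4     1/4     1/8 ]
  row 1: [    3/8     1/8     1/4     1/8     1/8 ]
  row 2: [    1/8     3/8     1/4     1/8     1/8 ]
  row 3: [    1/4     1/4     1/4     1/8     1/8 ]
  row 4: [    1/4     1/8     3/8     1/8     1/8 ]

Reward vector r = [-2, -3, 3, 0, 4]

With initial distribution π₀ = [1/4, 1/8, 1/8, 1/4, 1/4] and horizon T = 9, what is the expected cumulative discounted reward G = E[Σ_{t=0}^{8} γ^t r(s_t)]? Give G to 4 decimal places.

G = 0.8901

t=0: π = [0.2500, 0.1250, 0.1250, 0.2500, 0.2500], E[r] = 0.5000, γ^t·E[r] = 0.500000, running G = 0.500000
t=1: π = [0.2188, 0.2188, 0.2813, 0.1563, 0.1250], E[r] = 0.2500, γ^t·E[r] = 0.175000, running G = 0.675000
t=2: π = [0.2148, 0.2422, 0.2656, 0.1523, 0.1250], E[r] = 0.1406, γ^t·E[r] = 0.068906, running G = 0.743906
t=3: π = [0.2202, 0.2373, 0.2656, 0.1519, 0.1250], E[r] = 0.1445, γ^t·E[r] = 0.049574, running G = 0.793480
t=4: π = [0.2189, 0.2379, 0.2656, 0.1525, 0.1250], E[r] = 0.1453, γ^t·E[r] = 0.034878, running G = 0.828358
t=5: π = [0.2192, 0.2378, 0.2656, 0.1524, 0.1250], E[r] = 0.1450, γ^t·E[r] = 0.024373, running G = 0.852732
t=6: π = [0.2191, 0.2378, 0.2656, 0.1524, 0.1250], E[r] = 0.1451, γ^t·E[r] = 0.017067, running G = 0.869799
t=7: π = [0.2191, 0.2378, 0.2656, 0.1524, 0.1250], E[r] = 0.1451, γ^t·E[r] = 0.011946, running G = 0.881745
t=8: π = [0.2191, 0.2378, 0.2656, 0.1524, 0.1250], E[r] = 0.1451, γ^t·E[r] = 0.008363, running G = 0.890108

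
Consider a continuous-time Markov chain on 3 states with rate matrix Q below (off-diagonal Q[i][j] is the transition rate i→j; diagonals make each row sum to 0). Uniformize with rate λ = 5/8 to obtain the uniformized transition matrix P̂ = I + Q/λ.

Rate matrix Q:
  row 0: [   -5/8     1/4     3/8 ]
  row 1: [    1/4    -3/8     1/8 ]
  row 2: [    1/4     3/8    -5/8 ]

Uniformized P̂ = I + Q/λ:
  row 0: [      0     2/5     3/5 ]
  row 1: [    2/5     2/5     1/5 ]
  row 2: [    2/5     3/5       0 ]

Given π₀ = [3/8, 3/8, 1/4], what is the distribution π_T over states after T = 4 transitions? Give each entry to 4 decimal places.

π = [0.2880, 0.4544, 0.2576]

t=0: π = [0.3750, 0.3750, 0.2500]
t=1: π = [0.2500, 0.4500, 0.3000]
t=2: π = [0.3000, 0.4600, 0.2400]
t=3: π = [0.2800, 0.4480, 0.2720]
t=4: π = [0.2880, 0.4544, 0.2576]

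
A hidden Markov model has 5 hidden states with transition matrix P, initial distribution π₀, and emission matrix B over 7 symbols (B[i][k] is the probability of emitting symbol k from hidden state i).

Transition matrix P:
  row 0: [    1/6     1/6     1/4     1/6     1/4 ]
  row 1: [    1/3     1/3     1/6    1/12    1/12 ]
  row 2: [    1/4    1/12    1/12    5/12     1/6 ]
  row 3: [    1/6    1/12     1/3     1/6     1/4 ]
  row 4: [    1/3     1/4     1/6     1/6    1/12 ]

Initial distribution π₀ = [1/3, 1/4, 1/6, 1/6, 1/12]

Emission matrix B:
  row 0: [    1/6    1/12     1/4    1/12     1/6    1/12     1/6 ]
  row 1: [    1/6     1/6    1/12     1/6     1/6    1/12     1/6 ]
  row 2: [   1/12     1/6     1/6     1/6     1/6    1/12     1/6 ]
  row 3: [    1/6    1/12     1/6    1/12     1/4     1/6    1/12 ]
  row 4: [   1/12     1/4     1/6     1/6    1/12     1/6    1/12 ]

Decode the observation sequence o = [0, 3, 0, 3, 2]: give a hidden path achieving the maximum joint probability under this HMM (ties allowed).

path = [0, 2, 3, 2, 3]

t=0: δ = [5.556e-02, 4.167e-02, 1.389e-02, 2.778e-02, 6.944e-03]  (obs o_0=0)
t=1: δ = [1.157e-03, 2.315e-03, 2.315e-03, 7.716e-04, 2.315e-03]  ψ = [1, 1, 0, 0, 0]  (obs o_1=3)
t=2: δ = [1.286e-04, 1.286e-04, 3.215e-05, 1.608e-04, 3.215e-05]  ψ = [1, 1, 1, 2, 2]  (obs o_2=0)
t=3: δ = [3.572e-06, 7.144e-06, 8.931e-06, 2.233e-06, 6.698e-06]  ψ = [1, 1, 3, 3, 3]  (obs o_3=3)
t=4: δ = [5.954e-07, 1.985e-07, 1.985e-07, 6.202e-07, 2.481e-07]  ψ = [1, 1, 1, 2, 2]  (obs o_4=2)
backtrack: best end state = 3; path = [0, 2, 3, 2, 3]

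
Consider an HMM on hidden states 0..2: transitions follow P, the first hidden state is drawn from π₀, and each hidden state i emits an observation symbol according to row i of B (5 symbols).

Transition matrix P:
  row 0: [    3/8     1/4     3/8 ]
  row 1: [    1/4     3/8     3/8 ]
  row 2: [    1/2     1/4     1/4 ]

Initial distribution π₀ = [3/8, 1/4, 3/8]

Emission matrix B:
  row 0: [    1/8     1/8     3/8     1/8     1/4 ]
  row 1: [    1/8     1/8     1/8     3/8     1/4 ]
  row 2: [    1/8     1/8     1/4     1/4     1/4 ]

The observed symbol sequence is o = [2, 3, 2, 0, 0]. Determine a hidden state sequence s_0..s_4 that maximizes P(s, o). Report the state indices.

t=0: δ = [1.406e-01, 3.125e-02, 9.375e-02]  (obs o_0=2)
t=1: δ = [6.592e-03, 1.318e-02, 1.318e-02]  ψ = [0, 0, 0]  (obs o_1=3)
t=2: δ = [2.472e-03, 6.180e-04, 1.236e-03]  ψ = [2, 1, 1]  (obs o_2=2)
t=3: δ = [1.159e-04, 7.725e-05, 1.159e-04]  ψ = [0, 0, 0]  (obs o_3=0)
t=4: δ = [7.242e-06, 3.621e-06, 5.431e-06]  ψ = [2, 0, 0]  (obs o_4=0)
backtrack: best end state = 0; path = [0, 2, 0, 2, 0]

path = [0, 2, 0, 2, 0]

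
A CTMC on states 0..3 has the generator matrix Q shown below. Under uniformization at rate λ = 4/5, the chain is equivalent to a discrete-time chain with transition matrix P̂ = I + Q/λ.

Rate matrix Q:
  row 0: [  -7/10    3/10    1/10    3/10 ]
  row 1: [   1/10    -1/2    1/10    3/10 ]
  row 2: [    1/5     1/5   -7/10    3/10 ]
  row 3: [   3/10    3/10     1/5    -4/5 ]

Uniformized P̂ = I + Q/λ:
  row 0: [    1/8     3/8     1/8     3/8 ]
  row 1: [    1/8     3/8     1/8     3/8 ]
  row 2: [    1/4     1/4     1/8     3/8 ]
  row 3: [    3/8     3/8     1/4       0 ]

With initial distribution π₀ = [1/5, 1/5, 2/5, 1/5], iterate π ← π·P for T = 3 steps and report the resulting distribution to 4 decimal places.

t=0: π = [0.2000, 0.2000, 0.4000, 0.2000]
t=1: π = [0.2250, 0.3250, 0.1500, 0.3000]
t=2: π = [0.2188, 0.3563, 0.1625, 0.2625]
t=3: π = [0.2109, 0.3547, 0.1578, 0.2766]

π = [0.2109, 0.3547, 0.1578, 0.2766]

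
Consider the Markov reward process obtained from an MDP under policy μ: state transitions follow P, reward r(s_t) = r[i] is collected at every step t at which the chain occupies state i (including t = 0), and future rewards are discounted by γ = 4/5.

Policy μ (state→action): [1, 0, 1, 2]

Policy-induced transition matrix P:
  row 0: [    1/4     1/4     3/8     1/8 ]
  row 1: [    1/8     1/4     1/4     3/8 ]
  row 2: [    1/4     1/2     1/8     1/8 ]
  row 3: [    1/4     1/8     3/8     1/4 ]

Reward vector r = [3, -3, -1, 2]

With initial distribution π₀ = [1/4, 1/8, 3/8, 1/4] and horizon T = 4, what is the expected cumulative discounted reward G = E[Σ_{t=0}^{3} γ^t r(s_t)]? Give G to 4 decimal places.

G = 0.3370

t=0: π = [0.2500, 0.1250, 0.3750, 0.2500], E[r] = 0.5000, γ^t·E[r] = 0.500000, running G = 0.500000
t=1: π = [0.2344, 0.3125, 0.2656, 0.1875], E[r] = -0.1250, γ^t·E[r] = -0.100000, running G = 0.400000
t=2: π = [0.2109, 0.2930, 0.2695, 0.2266], E[r] = -0.0625, γ^t·E[r] = -0.040000, running G = 0.360000
t=3: π = [0.2134, 0.2891, 0.2710, 0.2266], E[r] = -0.0449, γ^t·E[r] = -0.023000, running G = 0.337000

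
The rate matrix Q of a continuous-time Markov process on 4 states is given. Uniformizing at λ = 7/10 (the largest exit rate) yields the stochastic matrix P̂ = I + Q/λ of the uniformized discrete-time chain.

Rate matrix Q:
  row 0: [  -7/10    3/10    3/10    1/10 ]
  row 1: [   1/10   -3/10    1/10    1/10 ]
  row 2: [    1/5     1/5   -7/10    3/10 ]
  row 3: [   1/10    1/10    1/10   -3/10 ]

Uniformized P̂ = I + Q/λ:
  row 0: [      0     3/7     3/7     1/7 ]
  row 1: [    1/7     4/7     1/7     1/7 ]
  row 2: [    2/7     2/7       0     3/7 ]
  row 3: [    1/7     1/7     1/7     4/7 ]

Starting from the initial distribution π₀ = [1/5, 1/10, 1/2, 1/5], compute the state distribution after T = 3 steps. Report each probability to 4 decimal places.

π = [0.1490, 0.3563, 0.1560, 0.3388]

t=0: π = [0.2000, 0.1000, 0.5000, 0.2000]
t=1: π = [0.1857, 0.3143, 0.1286, 0.3714]
t=2: π = [0.1347, 0.3490, 0.1776, 0.3388]
t=3: π = [0.1490, 0.3563, 0.1560, 0.3388]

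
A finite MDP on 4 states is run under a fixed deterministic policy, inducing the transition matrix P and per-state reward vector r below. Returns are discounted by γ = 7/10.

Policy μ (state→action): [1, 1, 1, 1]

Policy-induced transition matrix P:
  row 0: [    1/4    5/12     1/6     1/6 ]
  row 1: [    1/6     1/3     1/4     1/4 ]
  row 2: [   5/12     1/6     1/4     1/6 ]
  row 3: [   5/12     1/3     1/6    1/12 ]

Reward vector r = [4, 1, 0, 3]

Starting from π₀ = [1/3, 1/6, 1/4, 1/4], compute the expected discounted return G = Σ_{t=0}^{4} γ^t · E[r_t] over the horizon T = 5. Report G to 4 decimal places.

t=0: π = [0.3333, 0.1667, 0.2500, 0.2500], E[r] = 2.2500, γ^t·E[r] = 2.250000, running G = 2.250000
t=1: π = [0.3194, 0.3194, 0.2014, 0.1597], E[r] = 2.0764, γ^t·E[r] = 1.453472, running G = 3.703472
t=2: π = [0.2836, 0.3264, 0.2101, 0.1800], E[r] = 2.0006, γ^t·E[r] = 0.980284, running G = 4.683756
t=3: π = [0.2878, 0.3220, 0.2114, 0.1789], E[r] = 2.0098, γ^t·E[r] = 0.689358, running G = 5.373114
t=4: π = [0.2882, 0.3221, 0.2111, 0.1786], E[r] = 2.0107, γ^t·E[r] = 0.482770, running G = 5.855883

G = 5.8559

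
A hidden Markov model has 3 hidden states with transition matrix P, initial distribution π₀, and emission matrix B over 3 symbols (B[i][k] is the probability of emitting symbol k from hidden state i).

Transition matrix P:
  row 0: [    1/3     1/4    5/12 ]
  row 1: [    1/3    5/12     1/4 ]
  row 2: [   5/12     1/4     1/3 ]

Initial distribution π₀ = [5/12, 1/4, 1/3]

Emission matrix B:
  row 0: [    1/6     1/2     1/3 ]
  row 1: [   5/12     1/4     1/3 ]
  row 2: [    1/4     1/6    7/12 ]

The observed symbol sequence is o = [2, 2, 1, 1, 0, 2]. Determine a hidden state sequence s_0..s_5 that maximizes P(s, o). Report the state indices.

t=0: δ = [1.389e-01, 8.333e-02, 1.944e-01]  (obs o_0=2)
t=1: δ = [2.701e-02, 1.620e-02, 3.781e-02]  ψ = [2, 2, 2]  (obs o_1=2)
t=2: δ = [7.877e-03, 2.363e-03, 2.100e-03]  ψ = [2, 2, 2]  (obs o_2=1)
t=3: δ = [1.313e-03, 4.923e-04, 5.470e-04]  ψ = [0, 0, 0]  (obs o_3=1)
t=4: δ = [7.293e-05, 1.368e-04, 1.368e-04]  ψ = [0, 0, 0]  (obs o_4=0)
t=5: δ = [1.899e-05, 1.899e-05, 2.659e-05]  ψ = [2, 1, 2]  (obs o_5=2)
backtrack: best end state = 2; path = [2, 2, 0, 0, 2, 2]

path = [2, 2, 0, 0, 2, 2]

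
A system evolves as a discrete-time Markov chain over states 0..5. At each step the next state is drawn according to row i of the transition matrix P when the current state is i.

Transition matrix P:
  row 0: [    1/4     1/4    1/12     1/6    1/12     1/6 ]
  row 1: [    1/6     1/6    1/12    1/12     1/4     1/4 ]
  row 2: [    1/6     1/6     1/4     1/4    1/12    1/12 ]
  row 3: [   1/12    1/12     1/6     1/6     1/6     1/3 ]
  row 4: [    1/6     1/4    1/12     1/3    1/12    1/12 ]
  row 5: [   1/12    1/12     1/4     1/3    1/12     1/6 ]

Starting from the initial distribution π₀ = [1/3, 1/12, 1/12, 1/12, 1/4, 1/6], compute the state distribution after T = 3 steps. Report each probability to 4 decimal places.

t=0: π = [0.3333, 0.0833, 0.0833, 0.0833, 0.2500, 0.1667]
t=1: π = [0.1736, 0.1944, 0.1319, 0.2361, 0.1042, 0.1597]
t=2: π = [0.1481, 0.1568, 0.1516, 0.2054, 0.1354, 0.2025]
t=3: π = [0.1450, 0.1563, 0.1595, 0.2226, 0.1266, 0.1901]

π = [0.1450, 0.1563, 0.1595, 0.2226, 0.1266, 0.1901]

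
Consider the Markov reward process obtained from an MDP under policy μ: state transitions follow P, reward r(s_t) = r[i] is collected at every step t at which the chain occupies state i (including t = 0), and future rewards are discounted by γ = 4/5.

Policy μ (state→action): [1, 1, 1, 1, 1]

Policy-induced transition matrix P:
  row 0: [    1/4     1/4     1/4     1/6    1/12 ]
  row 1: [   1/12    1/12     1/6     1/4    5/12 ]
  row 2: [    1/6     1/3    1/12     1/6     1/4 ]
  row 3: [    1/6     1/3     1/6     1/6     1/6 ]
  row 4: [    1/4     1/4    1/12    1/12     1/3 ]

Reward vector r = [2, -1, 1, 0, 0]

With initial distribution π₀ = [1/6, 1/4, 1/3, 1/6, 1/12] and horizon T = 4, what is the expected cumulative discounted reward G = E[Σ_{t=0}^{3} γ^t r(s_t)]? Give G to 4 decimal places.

G = 0.9183

t=0: π = [0.1667, 0.2500, 0.3333, 0.1667, 0.0833], E[r] = 0.4167, γ^t·E[r] = 0.416667, running G = 0.416667
t=1: π = [0.1667, 0.2500, 0.1458, 0.1806, 0.2569], E[r] = 0.2292, γ^t·E[r] = 0.183333, running G = 0.600000
t=2: π = [0.1811, 0.2355, 0.1470, 0.1661, 0.2703], E[r] = 0.2737, γ^t·E[r] = 0.175185, running G = 0.775185
t=3: π = [0.1847, 0.2368, 0.1470, 0.1638, 0.2677], E[r] = 0.2795, γ^t·E[r] = 0.143086, running G = 0.918272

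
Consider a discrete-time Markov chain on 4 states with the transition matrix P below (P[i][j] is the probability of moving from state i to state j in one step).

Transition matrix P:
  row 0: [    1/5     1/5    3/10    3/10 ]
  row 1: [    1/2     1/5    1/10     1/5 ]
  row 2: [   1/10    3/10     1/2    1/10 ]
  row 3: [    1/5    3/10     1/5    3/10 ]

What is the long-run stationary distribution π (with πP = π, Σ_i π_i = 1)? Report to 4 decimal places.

π = [0.2466, 0.2503, 0.2852, 0.2179]

Balance equations π_j = Σ_i π_i·P[i][j]:
  π_0 = 1/5·π_0 + 1/2·π_1 + 1/10·π_2 + 1/5·π_3
  π_1 = 1/5·π_0 + 1/5·π_1 + 3/10·π_2 + 3/10·π_3
  π_2 = 3/10·π_0 + 1/10·π_1 + 1/2·π_2 + 1/5·π_3
  normalize: π_0 + π_1 + π_2 + π_3 = 1
Solving the linear system gives exactly π = [18/73, 201/803, 229/803, 175/803].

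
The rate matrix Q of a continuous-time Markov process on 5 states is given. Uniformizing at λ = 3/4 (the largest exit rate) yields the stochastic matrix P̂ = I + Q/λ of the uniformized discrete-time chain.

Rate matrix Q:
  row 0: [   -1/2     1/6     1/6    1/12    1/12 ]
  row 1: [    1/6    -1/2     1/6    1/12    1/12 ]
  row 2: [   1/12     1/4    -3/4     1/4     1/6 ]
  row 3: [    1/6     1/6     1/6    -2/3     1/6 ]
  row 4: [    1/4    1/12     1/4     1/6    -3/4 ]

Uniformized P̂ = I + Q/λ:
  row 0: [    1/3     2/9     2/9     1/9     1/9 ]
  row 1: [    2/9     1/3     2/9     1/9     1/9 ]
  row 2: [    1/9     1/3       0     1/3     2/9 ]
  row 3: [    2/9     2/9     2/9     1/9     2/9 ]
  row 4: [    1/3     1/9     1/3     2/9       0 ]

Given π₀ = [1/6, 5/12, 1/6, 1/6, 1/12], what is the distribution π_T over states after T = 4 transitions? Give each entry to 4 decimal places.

π = [0.2428, 0.2572, 0.1943, 0.1694, 0.1363]

t=0: π = [0.1667, 0.4167, 0.1667, 0.1667, 0.0833]
t=1: π = [0.2315, 0.2778, 0.1944, 0.1574, 0.1389]
t=2: π = [0.2418, 0.2593, 0.1944, 0.1698, 0.1348]
t=3: π = [0.2425, 0.2577, 0.1940, 0.1693, 0.1366]
t=4: π = [0.2428, 0.2572, 0.1943, 0.1694, 0.1363]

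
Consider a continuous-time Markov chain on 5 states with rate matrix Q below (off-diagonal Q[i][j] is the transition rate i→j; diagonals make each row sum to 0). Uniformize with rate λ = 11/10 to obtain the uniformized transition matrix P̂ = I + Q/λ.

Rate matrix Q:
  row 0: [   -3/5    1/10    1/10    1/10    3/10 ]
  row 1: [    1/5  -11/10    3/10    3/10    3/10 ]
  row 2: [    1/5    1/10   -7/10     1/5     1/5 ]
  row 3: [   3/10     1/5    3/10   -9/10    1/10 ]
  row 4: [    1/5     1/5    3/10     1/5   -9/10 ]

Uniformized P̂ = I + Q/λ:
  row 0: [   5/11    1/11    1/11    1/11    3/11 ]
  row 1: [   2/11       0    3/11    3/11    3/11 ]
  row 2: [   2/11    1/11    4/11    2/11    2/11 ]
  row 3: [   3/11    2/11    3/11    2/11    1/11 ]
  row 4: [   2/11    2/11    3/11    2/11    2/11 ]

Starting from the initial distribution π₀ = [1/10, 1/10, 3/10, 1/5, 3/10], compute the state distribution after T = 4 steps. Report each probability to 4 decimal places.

t=0: π = [0.1000, 0.1000, 0.3000, 0.2000, 0.3000]
t=1: π = [0.2273, 0.1273, 0.2818, 0.1818, 0.1818]
t=2: π = [0.2603, 0.1124, 0.2570, 0.1727, 0.1975]
t=3: π = [0.2685, 0.1144, 0.2488, 0.1684, 0.2000]
t=4: π = [0.2704, 0.1140, 0.2465, 0.1678, 0.2013]

π = [0.2704, 0.1140, 0.2465, 0.1678, 0.2013]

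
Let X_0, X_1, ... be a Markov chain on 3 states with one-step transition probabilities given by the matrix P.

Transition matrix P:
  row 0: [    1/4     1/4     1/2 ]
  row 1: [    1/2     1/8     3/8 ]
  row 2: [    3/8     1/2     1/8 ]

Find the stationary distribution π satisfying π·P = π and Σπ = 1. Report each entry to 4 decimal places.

π = [0.3663, 0.2970, 0.3366]

Balance equations π_j = Σ_i π_i·P[i][j]:
  π_0 = 1/4·π_0 + 1/2·π_1 + 3/8·π_2
  π_1 = 1/4·π_0 + 1/8·π_1 + 1/2·π_2
  normalize: π_0 + π_1 + π_2 = 1
Solving the linear system gives exactly π = [37/101, 30/101, 34/101].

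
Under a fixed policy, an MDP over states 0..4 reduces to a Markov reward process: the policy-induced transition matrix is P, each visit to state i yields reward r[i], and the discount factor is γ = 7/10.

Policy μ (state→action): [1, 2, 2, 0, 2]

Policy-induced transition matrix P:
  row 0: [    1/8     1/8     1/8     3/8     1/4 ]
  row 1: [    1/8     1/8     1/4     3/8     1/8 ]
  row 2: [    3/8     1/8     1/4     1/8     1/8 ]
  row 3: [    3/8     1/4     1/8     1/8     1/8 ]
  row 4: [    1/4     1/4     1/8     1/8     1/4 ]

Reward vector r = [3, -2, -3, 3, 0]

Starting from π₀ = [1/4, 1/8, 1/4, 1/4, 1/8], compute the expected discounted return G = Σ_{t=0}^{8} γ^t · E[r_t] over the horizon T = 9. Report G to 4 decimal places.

t=0: π = [0.2500, 0.1250, 0.2500, 0.2500, 0.1250], E[r] = 0.5000, γ^t·E[r] = 0.500000, running G = 0.500000
t=1: π = [0.2656, 0.1719, 0.1719, 0.2188, 0.1719], E[r] = 0.5938, γ^t·E[r] = 0.415625, running G = 0.915625
t=2: π = [0.2441, 0.1738, 0.1680, 0.2344, 0.1797], E[r] = 0.5840, γ^t·E[r] = 0.286152, running G = 1.201777
t=3: π = [0.2480, 0.1768, 0.1677, 0.2295, 0.1780], E[r] = 0.5759, γ^t·E[r] = 0.197543, running G = 1.399321
t=4: π = [0.2466, 0.1759, 0.1681, 0.2312, 0.1783], E[r] = 0.5772, γ^t·E[r] = 0.138588, running G = 1.537909
t=5: π = [0.2471, 0.1762, 0.1680, 0.2306, 0.1781], E[r] = 0.5768, γ^t·E[r] = 0.096942, running G = 1.634850
t=6: π = [0.2469, 0.1761, 0.1680, 0.2308, 0.1781], E[r] = 0.5770, γ^t·E[r] = 0.067879, running G = 1.702729
t=7: π = [0.2470, 0.1761, 0.1680, 0.2308, 0.1781], E[r] = 0.5769, γ^t·E[r] = 0.047511, running G = 1.750240
t=8: π = [0.2470, 0.1761, 0.1680, 0.2308, 0.1781], E[r] = 0.5769, γ^t·E[r] = 0.033259, running G = 1.783499

G = 1.7835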